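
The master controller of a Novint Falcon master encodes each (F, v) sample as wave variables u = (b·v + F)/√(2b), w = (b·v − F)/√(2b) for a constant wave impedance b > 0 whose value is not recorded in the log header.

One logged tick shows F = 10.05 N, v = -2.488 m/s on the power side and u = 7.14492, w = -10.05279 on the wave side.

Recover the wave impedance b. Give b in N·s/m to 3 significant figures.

b = 0.683 N·s/m

u + w = -2.9079;  u + w = √(2b)·v, so √(2b) = -2.9079/(-2.488) = 1.1688.
b = (√(2b))²/2 = 1.3660/2 = 0.6830.
(Check via u − w = 2F/√(2b): u − w = 17.1977, 2F/√(2b) = 17.1977.)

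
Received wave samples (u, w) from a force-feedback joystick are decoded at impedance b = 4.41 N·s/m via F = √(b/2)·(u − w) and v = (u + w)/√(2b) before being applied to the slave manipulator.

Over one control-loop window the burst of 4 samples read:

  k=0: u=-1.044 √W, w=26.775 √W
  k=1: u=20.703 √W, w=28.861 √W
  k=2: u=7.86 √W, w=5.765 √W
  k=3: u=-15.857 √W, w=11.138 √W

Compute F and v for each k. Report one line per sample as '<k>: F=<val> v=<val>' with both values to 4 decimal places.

k=0: u−w=-27.8190, u+w=25.7310; √(b/2)=1.4849, √(2b)=2.9698; F=1.4849×(-27.819)=-41.3091, v=25.7310/2.9698=8.6641
k=1: u−w=-8.1580, u+w=49.5640; √(b/2)=1.4849, √(2b)=2.9698; F=1.4849×(-8.158)=-12.1140, v=49.5640/2.9698=16.6891
k=2: u−w=2.0950, u+w=13.6250; √(b/2)=1.4849, √(2b)=2.9698; F=1.4849×2.095=3.1109, v=13.6250/2.9698=4.5878
k=3: u−w=-26.9950, u+w=-4.7190; √(b/2)=1.4849, √(2b)=2.9698; F=1.4849×(-26.995)=-40.0855, v=-4.7190/2.9698=-1.5890

0: F=-41.3091 v=8.6641
1: F=-12.1140 v=16.6891
2: F=3.1109 v=4.5878
3: F=-40.0855 v=-1.5890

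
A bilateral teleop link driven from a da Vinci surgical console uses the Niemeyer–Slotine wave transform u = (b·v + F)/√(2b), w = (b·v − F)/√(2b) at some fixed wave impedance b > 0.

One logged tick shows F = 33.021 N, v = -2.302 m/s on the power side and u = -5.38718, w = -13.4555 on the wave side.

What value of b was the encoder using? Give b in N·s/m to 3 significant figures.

b = 33.5 N·s/m

u + w = -18.84268;  u + w = √(2b)·v, so √(2b) = -18.84268/(-2.302) = 8.18535.
b = (√(2b))²/2 = 66.99999/2 = 33.49999.
(Check via u − w = 2F/√(2b): u − w = 8.06832, 2F/√(2b) = 8.06832.)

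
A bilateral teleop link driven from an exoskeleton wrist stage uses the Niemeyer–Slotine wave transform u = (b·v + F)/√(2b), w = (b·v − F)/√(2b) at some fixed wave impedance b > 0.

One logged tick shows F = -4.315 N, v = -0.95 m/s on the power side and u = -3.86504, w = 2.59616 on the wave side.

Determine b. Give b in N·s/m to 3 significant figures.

u + w = -1.26888;  u + w = √(2b)·v, so √(2b) = -1.26888/(-0.95) = 1.33566.
b = (√(2b))²/2 = 1.78400/2 = 0.89200.
(Check via u − w = 2F/√(2b): u − w = -6.46120, 2F/√(2b) = -6.46121.)

b = 0.892 N·s/m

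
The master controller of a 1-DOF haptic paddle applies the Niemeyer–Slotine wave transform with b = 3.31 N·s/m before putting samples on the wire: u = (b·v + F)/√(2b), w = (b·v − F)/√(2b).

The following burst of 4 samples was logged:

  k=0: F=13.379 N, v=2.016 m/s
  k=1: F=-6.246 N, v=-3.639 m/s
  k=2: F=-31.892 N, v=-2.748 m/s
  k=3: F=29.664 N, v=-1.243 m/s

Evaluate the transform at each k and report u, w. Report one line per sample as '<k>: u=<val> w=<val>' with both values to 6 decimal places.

0: u=7.793416 w=-2.606376
1: u=-7.109034 w=-2.253880
2: u=-15.930392 w=8.859964
3: u=9.930161 w=-13.128321

k=0: b·v=3.31×2.016=6.672960; √(2b)=2.572936; u=(6.672960+13.379)/2.572936=7.793416, w=(6.672960−13.379)/2.572936=-2.606376
k=1: b·v=3.31×(-3.639)=-12.045090; √(2b)=2.572936; u=(-12.045090+(-6.246))/2.572936=-7.109034, w=(-12.045090−(-6.246))/2.572936=-2.253880
k=2: b·v=3.31×(-2.748)=-9.095880; √(2b)=2.572936; u=(-9.095880+(-31.892))/2.572936=-15.930392, w=(-9.095880−(-31.892))/2.572936=8.859964
k=3: b·v=3.31×(-1.243)=-4.114330; √(2b)=2.572936; u=(-4.114330+29.664)/2.572936=9.930161, w=(-4.114330−29.664)/2.572936=-13.128321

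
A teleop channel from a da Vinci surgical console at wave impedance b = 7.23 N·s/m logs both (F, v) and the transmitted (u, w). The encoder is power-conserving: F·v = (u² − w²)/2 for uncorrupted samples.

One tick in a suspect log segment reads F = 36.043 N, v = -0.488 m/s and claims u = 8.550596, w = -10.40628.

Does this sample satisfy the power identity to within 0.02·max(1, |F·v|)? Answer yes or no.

F·v = 36.043×(-0.488) = -17.588984 W.
(u² − w²)/2 = (73.112692 − 108.290663)/2 = -17.588986 W.
|Δ| = 0.000002;  2% of max(1, |F·v|) = 0.351780.

yes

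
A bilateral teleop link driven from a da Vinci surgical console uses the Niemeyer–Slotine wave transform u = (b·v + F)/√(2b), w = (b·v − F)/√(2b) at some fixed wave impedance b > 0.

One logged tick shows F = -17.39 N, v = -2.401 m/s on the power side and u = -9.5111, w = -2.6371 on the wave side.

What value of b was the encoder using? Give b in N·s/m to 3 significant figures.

b = 12.8 N·s/m

u + w = -12.14820;  u + w = √(2b)·v, so √(2b) = -12.14820/(-2.401) = 5.05964.
b = (√(2b))²/2 = 25.59998/2 = 12.79999.
(Check via u − w = 2F/√(2b): u − w = -6.87400, 2F/√(2b) = -6.87400.)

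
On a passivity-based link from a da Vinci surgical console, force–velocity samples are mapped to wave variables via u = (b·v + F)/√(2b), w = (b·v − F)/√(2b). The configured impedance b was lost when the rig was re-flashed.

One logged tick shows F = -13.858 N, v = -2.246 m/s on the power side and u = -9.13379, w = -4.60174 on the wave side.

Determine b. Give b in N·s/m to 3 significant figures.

b = 18.7 N·s/m

u + w = -13.7355;  u + w = √(2b)·v, so √(2b) = -13.7355/(-2.246) = 6.1156.
b = (√(2b))²/2 = 37.4000/2 = 18.7000.
(Check via u − w = 2F/√(2b): u − w = -4.5320, 2F/√(2b) = -4.5321.)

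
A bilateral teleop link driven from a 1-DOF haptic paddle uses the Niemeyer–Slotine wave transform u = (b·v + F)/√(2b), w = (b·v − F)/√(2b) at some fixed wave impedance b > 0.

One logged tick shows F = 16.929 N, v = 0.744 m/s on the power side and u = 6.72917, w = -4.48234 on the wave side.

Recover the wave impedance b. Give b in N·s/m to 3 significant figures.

b = 4.56 N·s/m

u + w = 2.24683;  u + w = √(2b)·v, so √(2b) = 2.24683/0.744 = 3.01993.
b = (√(2b))²/2 = 9.11999/2 = 4.56000.
(Check via u − w = 2F/√(2b): u − w = 11.21151, 2F/√(2b) = 11.21151.)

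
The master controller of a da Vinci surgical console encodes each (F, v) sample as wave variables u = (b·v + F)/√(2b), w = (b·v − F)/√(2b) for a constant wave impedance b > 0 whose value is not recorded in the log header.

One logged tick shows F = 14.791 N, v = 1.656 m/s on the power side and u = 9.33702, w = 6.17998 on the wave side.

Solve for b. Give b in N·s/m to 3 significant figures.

b = 43.9 N·s/m

u + w = 15.5170;  u + w = √(2b)·v, so √(2b) = 15.5170/1.656 = 9.3702.
b = (√(2b))²/2 = 87.8001/2 = 43.9000.
(Check via u − w = 2F/√(2b): u − w = 3.1570, 2F/√(2b) = 3.1570.)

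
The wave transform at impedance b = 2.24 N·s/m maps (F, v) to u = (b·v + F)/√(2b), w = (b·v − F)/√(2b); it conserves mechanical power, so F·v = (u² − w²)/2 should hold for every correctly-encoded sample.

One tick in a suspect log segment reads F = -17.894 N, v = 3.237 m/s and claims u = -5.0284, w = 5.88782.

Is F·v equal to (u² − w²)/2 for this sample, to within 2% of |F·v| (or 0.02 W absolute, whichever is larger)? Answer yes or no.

F·v = (-17.894)×3.237 = -57.9229 W.
(u² − w²)/2 = (25.2848 − 34.6664)/2 = -4.6908 W.
|Δ| = 53.2321;  2% of max(1, |F·v|) = 1.1585.

no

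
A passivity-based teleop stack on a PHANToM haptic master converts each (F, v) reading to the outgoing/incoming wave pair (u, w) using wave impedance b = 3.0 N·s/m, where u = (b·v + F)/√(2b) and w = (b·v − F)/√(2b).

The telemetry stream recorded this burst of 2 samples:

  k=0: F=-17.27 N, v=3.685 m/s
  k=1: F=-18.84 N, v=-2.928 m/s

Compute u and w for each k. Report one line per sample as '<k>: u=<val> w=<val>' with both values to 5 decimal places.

k=0: b·v=3.0×3.685=11.05500; √(2b)=2.44949; u=(11.05500+(-17.27))/2.44949=-2.53726, w=(11.05500−(-17.27))/2.44949=11.56363
k=1: b·v=3.0×(-2.928)=-8.78400; √(2b)=2.44949; u=(-8.78400+(-18.84))/2.44949=-11.27745, w=(-8.78400−(-18.84))/2.44949=4.10534

0: u=-2.53726 w=11.56363
1: u=-11.27745 w=4.10534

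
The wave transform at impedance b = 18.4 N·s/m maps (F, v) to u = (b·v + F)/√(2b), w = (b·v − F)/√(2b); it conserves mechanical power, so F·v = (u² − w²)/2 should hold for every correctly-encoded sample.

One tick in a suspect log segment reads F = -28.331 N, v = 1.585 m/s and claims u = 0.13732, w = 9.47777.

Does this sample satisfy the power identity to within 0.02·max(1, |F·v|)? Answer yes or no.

yes

F·v = (-28.331)×1.585 = -44.9046 W.
(u² − w²)/2 = (0.0189 − 89.8281)/2 = -44.9046 W.
|Δ| = 0.0000;  2% of max(1, |F·v|) = 0.8981.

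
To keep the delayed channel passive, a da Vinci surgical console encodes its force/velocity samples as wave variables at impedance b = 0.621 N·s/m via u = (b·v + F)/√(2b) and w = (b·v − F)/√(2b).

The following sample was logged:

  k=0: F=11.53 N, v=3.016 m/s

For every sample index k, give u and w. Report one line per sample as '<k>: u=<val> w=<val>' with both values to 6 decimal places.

0: u=12.026497 w=-8.665314

k=0: b·v=0.621×3.016=1.872936; √(2b)=1.114451; u=(1.872936+11.53)/1.114451=12.026497, w=(1.872936−11.53)/1.114451=-8.665314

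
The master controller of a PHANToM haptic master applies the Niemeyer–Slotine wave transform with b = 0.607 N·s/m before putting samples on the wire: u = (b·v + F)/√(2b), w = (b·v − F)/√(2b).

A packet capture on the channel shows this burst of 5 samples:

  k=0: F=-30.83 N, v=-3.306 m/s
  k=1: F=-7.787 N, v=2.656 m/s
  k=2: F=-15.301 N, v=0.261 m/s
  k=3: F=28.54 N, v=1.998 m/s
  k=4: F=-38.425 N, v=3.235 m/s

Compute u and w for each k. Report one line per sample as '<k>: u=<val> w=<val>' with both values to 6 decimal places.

k=0: b·v=0.607×(-3.306)=-2.006742; √(2b)=1.101817; u=(-2.006742+(-30.83))/1.101817=-29.802364, w=(-2.006742−(-30.83))/1.101817=26.159758
k=1: b·v=0.607×2.656=1.612192; √(2b)=1.101817; u=(1.612192+(-7.787))/1.101817=-5.604206, w=(1.612192−(-7.787))/1.101817=8.530631
k=2: b·v=0.607×0.261=0.158427; √(2b)=1.101817; u=(0.158427+(-15.301))/1.101817=-13.743278, w=(0.158427−(-15.301))/1.101817=14.030852
k=3: b·v=0.607×1.998=1.212786; √(2b)=1.101817; u=(1.212786+28.54)/1.101817=27.003390, w=(1.212786−28.54)/1.101817=-24.801961
k=4: b·v=0.607×3.235=1.963645; √(2b)=1.101817; u=(1.963645+(-38.425))/1.101817=-33.092034, w=(1.963645−(-38.425))/1.101817=36.656411

0: u=-29.802364 w=26.159758
1: u=-5.604206 w=8.530631
2: u=-13.743278 w=14.030852
3: u=27.003390 w=-24.801961
4: u=-33.092034 w=36.656411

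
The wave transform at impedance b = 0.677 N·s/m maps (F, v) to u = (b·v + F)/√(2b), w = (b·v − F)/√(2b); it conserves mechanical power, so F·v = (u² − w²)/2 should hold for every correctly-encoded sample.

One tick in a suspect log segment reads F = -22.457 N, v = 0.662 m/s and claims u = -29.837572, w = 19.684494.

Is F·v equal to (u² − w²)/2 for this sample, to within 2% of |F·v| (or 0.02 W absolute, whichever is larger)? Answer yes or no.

no

F·v = (-22.457)×0.662 = -14.866534 W.
(u² − w²)/2 = (890.280703 − 387.479304)/2 = 251.400699 W.
|Δ| = 266.267233;  2% of max(1, |F·v|) = 0.297331.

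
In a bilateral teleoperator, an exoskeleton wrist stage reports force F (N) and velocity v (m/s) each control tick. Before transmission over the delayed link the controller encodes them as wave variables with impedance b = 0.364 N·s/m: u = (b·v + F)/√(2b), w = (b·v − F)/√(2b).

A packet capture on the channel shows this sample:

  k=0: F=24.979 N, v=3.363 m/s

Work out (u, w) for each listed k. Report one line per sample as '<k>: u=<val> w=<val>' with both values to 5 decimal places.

k=0: b·v=0.364×3.363=1.22413; √(2b)=0.85323; u=(1.22413+24.979)/0.85323=30.71054, w=(1.22413−24.979)/0.85323=-27.84113

0: u=30.71054 w=-27.84113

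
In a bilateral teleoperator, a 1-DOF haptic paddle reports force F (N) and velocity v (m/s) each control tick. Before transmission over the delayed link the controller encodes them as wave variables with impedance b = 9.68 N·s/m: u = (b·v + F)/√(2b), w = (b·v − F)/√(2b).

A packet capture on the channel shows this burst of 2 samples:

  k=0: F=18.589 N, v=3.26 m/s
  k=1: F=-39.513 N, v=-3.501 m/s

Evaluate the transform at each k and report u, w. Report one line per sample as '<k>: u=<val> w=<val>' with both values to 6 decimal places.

k=0: b·v=9.68×3.26=31.556800; √(2b)=4.400000; u=(31.556800+18.589)/4.400000=11.396773, w=(31.556800−18.589)/4.400000=2.947227
k=1: b·v=9.68×(-3.501)=-33.889680; √(2b)=4.400000; u=(-33.889680+(-39.513))/4.400000=-16.682427, w=(-33.889680−(-39.513))/4.400000=1.278027

0: u=11.396773 w=2.947227
1: u=-16.682427 w=1.278027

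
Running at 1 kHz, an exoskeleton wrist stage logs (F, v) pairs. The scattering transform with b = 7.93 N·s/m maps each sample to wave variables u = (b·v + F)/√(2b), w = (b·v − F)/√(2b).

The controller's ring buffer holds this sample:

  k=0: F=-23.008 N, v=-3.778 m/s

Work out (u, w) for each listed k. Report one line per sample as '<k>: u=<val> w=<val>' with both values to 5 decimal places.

k=0: b·v=7.93×(-3.778)=-29.95954; √(2b)=3.98246; u=(-29.95954+(-23.008))/3.98246=-13.30020, w=(-29.95954−(-23.008))/3.98246=-1.74554

0: u=-13.30020 w=-1.74554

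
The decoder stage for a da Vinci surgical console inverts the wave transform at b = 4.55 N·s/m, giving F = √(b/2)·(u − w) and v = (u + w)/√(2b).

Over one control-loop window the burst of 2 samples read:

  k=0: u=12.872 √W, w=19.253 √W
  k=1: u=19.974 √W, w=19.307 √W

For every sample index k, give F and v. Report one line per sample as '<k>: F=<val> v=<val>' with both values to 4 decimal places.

k=0: u−w=-6.3810, u+w=32.1250; √(b/2)=1.5083, √(2b)=3.0166; F=1.5083×(-6.381)=-9.6245, v=32.1250/3.0166=10.6493
k=1: u−w=0.6670, u+w=39.2810; √(b/2)=1.5083, √(2b)=3.0166; F=1.5083×0.667=1.0060, v=39.2810/3.0166=13.0215

0: F=-9.6245 v=10.6493
1: F=1.0060 v=13.0215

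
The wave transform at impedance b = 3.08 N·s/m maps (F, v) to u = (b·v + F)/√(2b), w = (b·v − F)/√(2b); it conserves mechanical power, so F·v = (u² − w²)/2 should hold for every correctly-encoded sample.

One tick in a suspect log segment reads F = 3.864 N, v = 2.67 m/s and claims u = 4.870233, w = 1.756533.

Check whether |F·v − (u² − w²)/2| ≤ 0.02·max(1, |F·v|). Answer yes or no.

F·v = 3.864×2.67 = 10.316880 W.
(u² − w²)/2 = (23.719169 − 3.085408)/2 = 10.316881 W.
|Δ| = 0.000001;  2% of max(1, |F·v|) = 0.206338.

yes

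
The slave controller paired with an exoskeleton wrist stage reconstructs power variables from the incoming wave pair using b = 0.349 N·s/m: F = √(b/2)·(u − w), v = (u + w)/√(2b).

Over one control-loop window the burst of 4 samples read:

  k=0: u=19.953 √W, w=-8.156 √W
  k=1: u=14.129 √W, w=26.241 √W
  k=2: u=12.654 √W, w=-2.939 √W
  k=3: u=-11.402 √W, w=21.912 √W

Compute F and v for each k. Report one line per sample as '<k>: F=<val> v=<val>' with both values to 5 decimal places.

k=0: u−w=28.10900, u+w=11.79700; √(b/2)=0.41773, √(2b)=0.83546; F=0.41773×28.109=11.74203, v=11.79700/0.83546=14.12030
k=1: u−w=-12.11200, u+w=40.37000; √(b/2)=0.41773, √(2b)=0.83546; F=0.41773×(-12.112)=-5.05957, v=40.37000/0.83546=48.32046
k=2: u−w=15.59300, u+w=9.71500; √(b/2)=0.41773, √(2b)=0.83546; F=0.41773×15.593=6.51369, v=9.71500/0.83546=11.62827
k=3: u−w=-33.31400, u+w=10.51000; √(b/2)=0.41773, √(2b)=0.83546; F=0.41773×(-33.314)=-13.91632, v=10.51000/0.83546=12.57984

0: F=11.74203 v=14.12030
1: F=-5.05957 v=48.32046
2: F=6.51369 v=11.62827
3: F=-13.91632 v=12.57984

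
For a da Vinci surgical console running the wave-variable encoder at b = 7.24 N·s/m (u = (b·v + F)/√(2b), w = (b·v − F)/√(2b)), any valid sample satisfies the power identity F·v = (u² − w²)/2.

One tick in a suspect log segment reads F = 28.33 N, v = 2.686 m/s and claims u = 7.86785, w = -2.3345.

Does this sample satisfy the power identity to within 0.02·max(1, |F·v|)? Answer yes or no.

no

F·v = 28.33×2.686 = 76.09438 W.
(u² − w²)/2 = (61.90306 − 5.44989)/2 = 28.22659 W.
|Δ| = 47.86779;  2% of max(1, |F·v|) = 1.52189.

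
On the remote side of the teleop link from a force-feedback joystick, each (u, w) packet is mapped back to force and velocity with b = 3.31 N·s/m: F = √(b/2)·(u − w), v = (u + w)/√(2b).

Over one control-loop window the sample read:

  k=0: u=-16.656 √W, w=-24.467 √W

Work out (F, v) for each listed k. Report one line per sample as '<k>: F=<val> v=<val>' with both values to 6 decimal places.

k=0: u−w=7.811000, u+w=-41.123000; √(b/2)=1.286468, √(2b)=2.572936; F=1.286468×7.811=10.048602, v=-41.123000/2.572936=-15.982908

0: F=10.048602 v=-15.982908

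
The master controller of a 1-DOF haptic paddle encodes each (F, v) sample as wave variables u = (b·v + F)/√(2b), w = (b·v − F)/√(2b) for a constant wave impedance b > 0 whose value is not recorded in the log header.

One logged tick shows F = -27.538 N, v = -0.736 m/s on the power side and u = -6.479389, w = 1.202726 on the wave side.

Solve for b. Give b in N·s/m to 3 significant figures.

b = 25.7 N·s/m

u + w = -5.276663;  u + w = √(2b)·v, so √(2b) = -5.276663/(-0.736) = 7.169379.
b = (√(2b))²/2 = 51.399996/2 = 25.699998.
(Check via u − w = 2F/√(2b): u − w = -7.682115, 2F/√(2b) = -7.682116.)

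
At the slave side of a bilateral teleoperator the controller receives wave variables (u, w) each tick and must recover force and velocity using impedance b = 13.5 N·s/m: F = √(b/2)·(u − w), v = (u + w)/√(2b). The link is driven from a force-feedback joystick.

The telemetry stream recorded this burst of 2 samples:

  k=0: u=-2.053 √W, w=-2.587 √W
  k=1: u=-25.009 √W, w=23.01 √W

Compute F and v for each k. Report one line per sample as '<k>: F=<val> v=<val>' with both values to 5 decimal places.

k=0: u−w=0.53400, u+w=-4.64000; √(b/2)=2.59808, √(2b)=5.19615; F=2.59808×0.534=1.38737, v=-4.64000/5.19615=-0.89297
k=1: u−w=-48.01900, u+w=-1.99900; √(b/2)=2.59808, √(2b)=5.19615; F=2.59808×(-48.019)=-124.75702, v=-1.99900/5.19615=-0.38471

0: F=1.38737 v=-0.89297
1: F=-124.75702 v=-0.38471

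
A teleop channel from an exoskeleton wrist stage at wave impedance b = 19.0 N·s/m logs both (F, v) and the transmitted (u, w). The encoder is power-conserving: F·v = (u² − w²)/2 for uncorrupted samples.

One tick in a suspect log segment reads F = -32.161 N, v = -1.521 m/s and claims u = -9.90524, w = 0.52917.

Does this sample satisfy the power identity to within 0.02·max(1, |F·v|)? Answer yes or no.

F·v = (-32.161)×(-1.521) = 48.91688 W.
(u² − w²)/2 = (98.11378 − 0.28002)/2 = 48.91688 W.
|Δ| = 0.00000;  2% of max(1, |F·v|) = 0.97834.

yes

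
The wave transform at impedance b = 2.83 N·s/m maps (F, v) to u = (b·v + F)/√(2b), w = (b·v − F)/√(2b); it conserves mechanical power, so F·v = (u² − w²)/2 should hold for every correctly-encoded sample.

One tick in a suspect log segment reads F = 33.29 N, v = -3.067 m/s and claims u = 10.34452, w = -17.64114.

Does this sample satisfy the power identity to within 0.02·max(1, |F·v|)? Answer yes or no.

F·v = 33.29×(-3.067) = -102.10043 W.
(u² − w²)/2 = (107.00909 − 311.20982)/2 = -102.10036 W.
|Δ| = 0.00007;  2% of max(1, |F·v|) = 2.04201.

yes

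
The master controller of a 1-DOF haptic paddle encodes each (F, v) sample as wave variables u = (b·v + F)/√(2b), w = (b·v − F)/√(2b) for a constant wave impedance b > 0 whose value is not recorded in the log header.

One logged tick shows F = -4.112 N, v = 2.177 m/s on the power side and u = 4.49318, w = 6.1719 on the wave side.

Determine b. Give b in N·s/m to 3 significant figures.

u + w = 10.66508;  u + w = √(2b)·v, so √(2b) = 10.66508/2.177 = 4.89898.
b = (√(2b))²/2 = 24.00001/2 = 12.00000.
(Check via u − w = 2F/√(2b): u − w = -1.67872, 2F/√(2b) = -1.67872.)

b = 12 N·s/m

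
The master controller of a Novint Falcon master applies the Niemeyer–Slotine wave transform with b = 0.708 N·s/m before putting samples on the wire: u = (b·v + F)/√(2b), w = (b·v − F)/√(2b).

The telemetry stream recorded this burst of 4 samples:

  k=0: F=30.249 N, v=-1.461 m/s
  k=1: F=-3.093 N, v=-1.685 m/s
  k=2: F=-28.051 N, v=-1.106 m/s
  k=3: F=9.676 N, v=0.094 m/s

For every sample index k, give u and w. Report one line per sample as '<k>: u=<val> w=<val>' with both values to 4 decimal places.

k=0: b·v=0.708×(-1.461)=-1.0344; √(2b)=1.1900; u=(-1.0344+30.249)/1.1900=24.5510, w=(-1.0344−30.249)/1.1900=-26.2895
k=1: b·v=0.708×(-1.685)=-1.1930; √(2b)=1.1900; u=(-1.1930+(-3.093))/1.1900=-3.6018, w=(-1.1930−(-3.093))/1.1900=1.5967
k=2: b·v=0.708×(-1.106)=-0.7830; √(2b)=1.1900; u=(-0.7830+(-28.051))/1.1900=-24.2311, w=(-0.7830−(-28.051))/1.1900=22.9151
k=3: b·v=0.708×0.094=0.0666; √(2b)=1.1900; u=(0.0666+9.676)/1.1900=8.1873, w=(0.0666−9.676)/1.1900=-8.0755

0: u=24.5510 w=-26.2895
1: u=-3.6018 w=1.5967
2: u=-24.2311 w=22.9151
3: u=8.1873 w=-8.0755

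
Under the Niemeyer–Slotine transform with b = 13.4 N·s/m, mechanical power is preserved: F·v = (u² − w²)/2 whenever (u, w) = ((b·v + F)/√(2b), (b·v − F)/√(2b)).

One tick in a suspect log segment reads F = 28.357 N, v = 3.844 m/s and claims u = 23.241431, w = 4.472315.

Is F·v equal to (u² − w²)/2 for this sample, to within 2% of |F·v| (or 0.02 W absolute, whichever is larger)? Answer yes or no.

no

F·v = 28.357×3.844 = 109.004308 W.
(u² − w²)/2 = (540.164115 − 20.001601)/2 = 260.081257 W.
|Δ| = 151.076949;  2% of max(1, |F·v|) = 2.180086.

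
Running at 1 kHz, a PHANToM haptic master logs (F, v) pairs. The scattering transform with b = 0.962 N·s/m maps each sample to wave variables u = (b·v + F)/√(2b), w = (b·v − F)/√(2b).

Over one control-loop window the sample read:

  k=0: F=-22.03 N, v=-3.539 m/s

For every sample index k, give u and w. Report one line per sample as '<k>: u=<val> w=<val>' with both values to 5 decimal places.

k=0: b·v=0.962×(-3.539)=-3.40452; √(2b)=1.38708; u=(-3.40452+(-22.03))/1.38708=-18.33669, w=(-3.40452−(-22.03))/1.38708=13.42780

0: u=-18.33669 w=13.42780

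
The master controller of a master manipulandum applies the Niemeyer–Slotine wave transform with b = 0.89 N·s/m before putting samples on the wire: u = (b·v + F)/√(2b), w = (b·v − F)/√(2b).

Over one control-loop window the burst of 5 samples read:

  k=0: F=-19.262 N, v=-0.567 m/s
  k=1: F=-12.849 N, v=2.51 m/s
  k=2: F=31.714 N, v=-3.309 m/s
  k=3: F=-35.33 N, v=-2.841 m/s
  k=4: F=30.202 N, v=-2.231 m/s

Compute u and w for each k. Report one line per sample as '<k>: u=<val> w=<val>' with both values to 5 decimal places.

k=0: b·v=0.89×(-0.567)=-0.50463; √(2b)=1.33417; u=(-0.50463+(-19.262))/1.33417=-14.81572, w=(-0.50463−(-19.262))/1.33417=14.05924
k=1: b·v=0.89×2.51=2.23390; √(2b)=1.33417; u=(2.23390+(-12.849))/1.33417=-7.95635, w=(2.23390−(-12.849))/1.33417=11.30511
k=2: b·v=0.89×(-3.309)=-2.94501; √(2b)=1.33417; u=(-2.94501+31.714)/1.33417=21.56327, w=(-2.94501−31.714)/1.33417=-25.97803
k=3: b·v=0.89×(-2.841)=-2.52849; √(2b)=1.33417; u=(-2.52849+(-35.33))/1.33417=-28.37614, w=(-2.52849−(-35.33))/1.33417=24.58577
k=4: b·v=0.89×(-2.231)=-1.98559; √(2b)=1.33417; u=(-1.98559+30.202)/1.33417=21.14909, w=(-1.98559−30.202)/1.33417=-24.12562

0: u=-14.81572 w=14.05924
1: u=-7.95635 w=11.30511
2: u=21.56327 w=-25.97803
3: u=-28.37614 w=24.58577
4: u=21.14909 w=-24.12562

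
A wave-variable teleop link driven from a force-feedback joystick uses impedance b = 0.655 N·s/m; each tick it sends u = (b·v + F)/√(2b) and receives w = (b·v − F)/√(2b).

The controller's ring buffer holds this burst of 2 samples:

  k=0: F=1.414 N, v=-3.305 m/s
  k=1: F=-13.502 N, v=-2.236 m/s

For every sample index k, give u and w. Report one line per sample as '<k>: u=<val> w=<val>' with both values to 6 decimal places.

0: u=-0.655955 w=-3.126790
1: u=-13.076362 w=10.517143

k=0: b·v=0.655×(-3.305)=-2.164775; √(2b)=1.144552; u=(-2.164775+1.414)/1.144552=-0.655955, w=(-2.164775−1.414)/1.144552=-3.126790
k=1: b·v=0.655×(-2.236)=-1.464580; √(2b)=1.144552; u=(-1.464580+(-13.502))/1.144552=-13.076362, w=(-1.464580−(-13.502))/1.144552=10.517143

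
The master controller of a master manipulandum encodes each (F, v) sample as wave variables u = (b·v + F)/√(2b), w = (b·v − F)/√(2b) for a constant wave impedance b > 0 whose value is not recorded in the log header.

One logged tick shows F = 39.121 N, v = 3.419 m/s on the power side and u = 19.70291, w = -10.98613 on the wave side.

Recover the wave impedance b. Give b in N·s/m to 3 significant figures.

b = 3.25 N·s/m

u + w = 8.71678;  u + w = √(2b)·v, so √(2b) = 8.71678/3.419 = 2.54951.
b = (√(2b))²/2 = 6.50001/2 = 3.25000.
(Check via u − w = 2F/√(2b): u − w = 30.68904, 2F/√(2b) = 30.68902.)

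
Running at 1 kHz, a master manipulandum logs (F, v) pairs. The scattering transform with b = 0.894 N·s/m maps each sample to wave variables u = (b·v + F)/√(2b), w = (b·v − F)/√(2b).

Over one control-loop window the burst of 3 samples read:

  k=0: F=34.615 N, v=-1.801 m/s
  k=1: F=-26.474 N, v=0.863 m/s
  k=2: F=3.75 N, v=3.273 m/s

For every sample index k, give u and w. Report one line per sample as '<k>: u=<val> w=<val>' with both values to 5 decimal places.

0: u=24.68282 w=-27.09105
1: u=-19.22168 w=20.37565
2: u=4.99271 w=-0.61618

k=0: b·v=0.894×(-1.801)=-1.61009; √(2b)=1.33716; u=(-1.61009+34.615)/1.33716=24.68282, w=(-1.61009−34.615)/1.33716=-27.09105
k=1: b·v=0.894×0.863=0.77152; √(2b)=1.33716; u=(0.77152+(-26.474))/1.33716=-19.22168, w=(0.77152−(-26.474))/1.33716=20.37565
k=2: b·v=0.894×3.273=2.92606; √(2b)=1.33716; u=(2.92606+3.75)/1.33716=4.99271, w=(2.92606−3.75)/1.33716=-0.61618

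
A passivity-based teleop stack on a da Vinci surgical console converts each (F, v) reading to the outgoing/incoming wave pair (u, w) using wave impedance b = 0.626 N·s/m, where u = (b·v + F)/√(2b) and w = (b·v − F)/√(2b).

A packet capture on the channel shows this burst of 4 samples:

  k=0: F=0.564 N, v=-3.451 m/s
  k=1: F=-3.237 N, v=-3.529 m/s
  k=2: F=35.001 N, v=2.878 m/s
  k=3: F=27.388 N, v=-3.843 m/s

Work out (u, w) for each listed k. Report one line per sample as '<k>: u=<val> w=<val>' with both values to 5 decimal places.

k=0: b·v=0.626×(-3.451)=-2.16033; √(2b)=1.11893; u=(-2.16033+0.564)/1.11893=-1.42666, w=(-2.16033−0.564)/1.11893=-2.43476
k=1: b·v=0.626×(-3.529)=-2.20915; √(2b)=1.11893; u=(-2.20915+(-3.237))/1.11893=-4.86730, w=(-2.20915−(-3.237))/1.11893=0.91860
k=2: b·v=0.626×2.878=1.80163; √(2b)=1.11893; u=(1.80163+35.001)/1.11893=32.89097, w=(1.80163−35.001)/1.11893=-29.67069
k=3: b·v=0.626×(-3.843)=-2.40572; √(2b)=1.11893; u=(-2.40572+27.388)/1.11893=22.32698, w=(-2.40572−27.388)/1.11893=-26.62702

0: u=-1.42666 w=-2.43476
1: u=-4.86730 w=0.91860
2: u=32.89097 w=-29.67069
3: u=22.32698 w=-26.62702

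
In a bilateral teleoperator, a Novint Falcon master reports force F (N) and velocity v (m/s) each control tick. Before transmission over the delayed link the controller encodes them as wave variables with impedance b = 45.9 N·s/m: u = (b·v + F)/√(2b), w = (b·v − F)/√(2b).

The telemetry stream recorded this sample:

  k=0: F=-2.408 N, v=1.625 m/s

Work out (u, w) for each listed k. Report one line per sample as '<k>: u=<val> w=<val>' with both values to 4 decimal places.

k=0: b·v=45.9×1.625=74.5875; √(2b)=9.5812; u=(74.5875+(-2.408))/9.5812=7.5334, w=(74.5875−(-2.408))/9.5812=8.0361

0: u=7.5334 w=8.0361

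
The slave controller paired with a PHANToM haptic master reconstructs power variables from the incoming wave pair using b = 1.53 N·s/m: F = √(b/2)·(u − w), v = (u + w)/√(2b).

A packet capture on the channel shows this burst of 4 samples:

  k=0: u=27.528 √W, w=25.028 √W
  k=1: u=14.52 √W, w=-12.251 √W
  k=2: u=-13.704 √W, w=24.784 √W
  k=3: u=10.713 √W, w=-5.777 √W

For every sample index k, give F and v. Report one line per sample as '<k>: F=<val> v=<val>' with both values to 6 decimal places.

k=0: u−w=2.500000, u+w=52.556000; √(b/2)=0.874643, √(2b)=1.749286; F=0.874643×2.5=2.186607, v=52.556000/1.749286=30.044265
k=1: u−w=26.771000, u+w=2.269000; √(b/2)=0.874643, √(2b)=1.749286; F=0.874643×26.771=23.415062, v=2.269000/1.749286=1.297101
k=2: u−w=-38.488000, u+w=11.080000; √(b/2)=0.874643, √(2b)=1.749286; F=0.874643×(-38.488)=-33.663251, v=11.080000/1.749286=6.334014
k=3: u−w=16.490000, u+w=4.936000; √(b/2)=0.874643, √(2b)=1.749286; F=0.874643×16.49=14.422860, v=4.936000/1.749286=2.821723

0: F=2.186607 v=30.044265
1: F=23.415062 v=1.297101
2: F=-33.663251 v=6.334014
3: F=14.422860 v=2.821723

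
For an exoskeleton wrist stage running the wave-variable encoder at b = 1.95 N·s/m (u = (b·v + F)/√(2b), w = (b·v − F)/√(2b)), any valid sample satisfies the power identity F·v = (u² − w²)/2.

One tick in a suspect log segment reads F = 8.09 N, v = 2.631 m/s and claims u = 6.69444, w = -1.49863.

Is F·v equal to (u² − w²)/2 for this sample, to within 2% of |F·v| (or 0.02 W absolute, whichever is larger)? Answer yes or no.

yes

F·v = 8.09×2.631 = 21.2848 W.
(u² − w²)/2 = (44.8155 − 2.2459)/2 = 21.2848 W.
|Δ| = 0.0000;  2% of max(1, |F·v|) = 0.4257.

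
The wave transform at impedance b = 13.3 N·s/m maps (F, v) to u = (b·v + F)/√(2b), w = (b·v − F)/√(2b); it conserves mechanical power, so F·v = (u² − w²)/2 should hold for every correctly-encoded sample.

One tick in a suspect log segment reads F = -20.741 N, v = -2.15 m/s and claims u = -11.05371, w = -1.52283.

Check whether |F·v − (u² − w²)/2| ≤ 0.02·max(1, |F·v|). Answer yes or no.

F·v = (-20.741)×(-2.15) = 44.5931 W.
(u² − w²)/2 = (122.1845 − 2.3190)/2 = 59.9327 W.
|Δ| = 15.3396;  2% of max(1, |F·v|) = 0.8919.

no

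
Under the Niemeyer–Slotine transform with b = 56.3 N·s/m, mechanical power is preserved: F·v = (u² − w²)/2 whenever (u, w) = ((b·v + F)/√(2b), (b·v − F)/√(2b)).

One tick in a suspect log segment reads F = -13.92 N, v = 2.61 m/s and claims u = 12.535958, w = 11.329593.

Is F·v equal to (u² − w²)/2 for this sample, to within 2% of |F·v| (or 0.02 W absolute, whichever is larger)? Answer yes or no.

no

F·v = (-13.92)×2.61 = -36.331200 W.
(u² − w²)/2 = (157.150243 − 128.359678)/2 = 14.395283 W.
|Δ| = 50.726483;  2% of max(1, |F·v|) = 0.726624.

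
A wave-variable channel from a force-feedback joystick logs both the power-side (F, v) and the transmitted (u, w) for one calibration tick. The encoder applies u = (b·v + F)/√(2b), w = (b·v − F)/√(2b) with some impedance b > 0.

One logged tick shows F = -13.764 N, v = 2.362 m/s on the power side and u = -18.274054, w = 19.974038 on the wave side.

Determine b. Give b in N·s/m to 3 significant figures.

u + w = 1.699984;  u + w = √(2b)·v, so √(2b) = 1.699984/2.362 = 0.719722.
b = (√(2b))²/2 = 0.518000/2 = 0.259000.
(Check via u − w = 2F/√(2b): u − w = -38.248092, 2F/√(2b) = -38.248087.)

b = 0.259 N·s/m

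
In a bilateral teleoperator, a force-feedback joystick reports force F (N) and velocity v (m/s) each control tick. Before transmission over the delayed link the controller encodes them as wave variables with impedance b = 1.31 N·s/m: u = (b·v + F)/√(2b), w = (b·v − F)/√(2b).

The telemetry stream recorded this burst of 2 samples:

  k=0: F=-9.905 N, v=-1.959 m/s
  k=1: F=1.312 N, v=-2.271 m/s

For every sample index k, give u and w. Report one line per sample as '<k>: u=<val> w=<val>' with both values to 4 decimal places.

0: u=-7.7048 w=4.5339
1: u=-1.0274 w=-2.6485

k=0: b·v=1.31×(-1.959)=-2.5663; √(2b)=1.6186; u=(-2.5663+(-9.905))/1.6186=-7.7048, w=(-2.5663−(-9.905))/1.6186=4.5339
k=1: b·v=1.31×(-2.271)=-2.9750; √(2b)=1.6186; u=(-2.9750+1.312)/1.6186=-1.0274, w=(-2.9750−1.312)/1.6186=-2.6485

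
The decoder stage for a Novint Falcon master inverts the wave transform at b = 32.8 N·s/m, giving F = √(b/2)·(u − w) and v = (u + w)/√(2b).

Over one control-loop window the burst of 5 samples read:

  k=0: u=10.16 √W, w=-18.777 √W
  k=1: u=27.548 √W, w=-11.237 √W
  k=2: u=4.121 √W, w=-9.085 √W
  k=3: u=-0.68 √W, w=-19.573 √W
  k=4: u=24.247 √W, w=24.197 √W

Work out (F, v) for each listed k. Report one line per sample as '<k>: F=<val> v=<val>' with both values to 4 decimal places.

k=0: u−w=28.9370, u+w=-8.6170; √(b/2)=4.0497, √(2b)=8.0994; F=4.0497×28.937=117.1859, v=-8.6170/8.0994=-1.0639
k=1: u−w=38.7850, u+w=16.3110; √(b/2)=4.0497, √(2b)=8.0994; F=4.0497×38.785=157.0673, v=16.3110/8.0994=2.0139
k=2: u−w=13.2060, u+w=-4.9640; √(b/2)=4.0497, √(2b)=8.0994; F=4.0497×13.206=53.4802, v=-4.9640/8.0994=-0.6129
k=3: u−w=18.8930, u+w=-20.2530; √(b/2)=4.0497, √(2b)=8.0994; F=4.0497×18.893=76.5108, v=-20.2530/8.0994=-2.5006
k=4: u−w=0.0500, u+w=48.4440; √(b/2)=4.0497, √(2b)=8.0994; F=4.0497×0.05=0.2025, v=48.4440/8.0994=5.9812

0: F=117.1859 v=-1.0639
1: F=157.0673 v=2.0139
2: F=53.4802 v=-0.6129
3: F=76.5108 v=-2.5006
4: F=0.2025 v=5.9812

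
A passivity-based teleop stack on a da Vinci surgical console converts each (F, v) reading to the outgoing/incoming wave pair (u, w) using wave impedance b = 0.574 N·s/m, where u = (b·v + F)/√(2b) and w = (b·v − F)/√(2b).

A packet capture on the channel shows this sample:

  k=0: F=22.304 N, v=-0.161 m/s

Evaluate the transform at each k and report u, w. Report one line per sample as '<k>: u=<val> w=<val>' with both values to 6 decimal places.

k=0: b·v=0.574×(-0.161)=-0.092414; √(2b)=1.071448; u=(-0.092414+22.304)/1.071448=20.730445, w=(-0.092414−22.304)/1.071448=-20.902948

0: u=20.730445 w=-20.902948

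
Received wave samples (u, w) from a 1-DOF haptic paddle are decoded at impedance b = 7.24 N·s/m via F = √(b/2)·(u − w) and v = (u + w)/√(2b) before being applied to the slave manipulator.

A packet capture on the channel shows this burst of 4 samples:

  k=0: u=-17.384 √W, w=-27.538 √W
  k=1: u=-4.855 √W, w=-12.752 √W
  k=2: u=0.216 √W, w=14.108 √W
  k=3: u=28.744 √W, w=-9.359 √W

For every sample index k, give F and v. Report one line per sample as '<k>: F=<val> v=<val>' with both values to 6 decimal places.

0: F=19.319303 v=-11.805240
1: F=15.025067 v=-4.627017
2: F=-26.431333 v=3.764264
3: F=72.495902 v=5.094265

k=0: u−w=10.154000, u+w=-44.922000; √(b/2)=1.902630, √(2b)=3.805260; F=1.902630×10.154=19.319303, v=-44.922000/3.805260=-11.805240
k=1: u−w=7.897000, u+w=-17.607000; √(b/2)=1.902630, √(2b)=3.805260; F=1.902630×7.897=15.025067, v=-17.607000/3.805260=-4.627017
k=2: u−w=-13.892000, u+w=14.324000; √(b/2)=1.902630, √(2b)=3.805260; F=1.902630×(-13.892)=-26.431333, v=14.324000/3.805260=3.764264
k=3: u−w=38.103000, u+w=19.385000; √(b/2)=1.902630, √(2b)=3.805260; F=1.902630×38.103=72.495902, v=19.385000/3.805260=5.094265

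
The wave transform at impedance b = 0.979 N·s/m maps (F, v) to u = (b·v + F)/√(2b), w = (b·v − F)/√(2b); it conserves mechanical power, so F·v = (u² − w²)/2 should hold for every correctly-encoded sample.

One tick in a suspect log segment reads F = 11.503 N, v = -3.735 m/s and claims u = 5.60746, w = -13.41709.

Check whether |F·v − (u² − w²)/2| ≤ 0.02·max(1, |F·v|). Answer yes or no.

F·v = 11.503×(-3.735) = -42.96370 W.
(u² − w²)/2 = (31.44361 − 180.01830)/2 = -74.28735 W.
|Δ| = 31.32364;  2% of max(1, |F·v|) = 0.85927.

no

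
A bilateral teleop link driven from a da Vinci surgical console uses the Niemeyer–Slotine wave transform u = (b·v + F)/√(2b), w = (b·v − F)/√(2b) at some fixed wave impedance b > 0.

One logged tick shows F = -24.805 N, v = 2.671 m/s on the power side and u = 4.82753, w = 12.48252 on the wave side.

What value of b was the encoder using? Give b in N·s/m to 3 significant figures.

u + w = 17.31005;  u + w = √(2b)·v, so √(2b) = 17.31005/2.671 = 6.48074.
b = (√(2b))²/2 = 41.99996/2 = 20.99998.
(Check via u − w = 2F/√(2b): u − w = -7.65499, 2F/√(2b) = -7.65499.)

b = 21 N·s/m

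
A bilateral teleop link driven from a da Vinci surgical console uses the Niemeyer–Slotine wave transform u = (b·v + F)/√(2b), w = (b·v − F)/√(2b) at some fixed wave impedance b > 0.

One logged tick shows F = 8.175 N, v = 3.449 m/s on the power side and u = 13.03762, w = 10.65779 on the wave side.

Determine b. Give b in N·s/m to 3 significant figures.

u + w = 23.6954;  u + w = √(2b)·v, so √(2b) = 23.6954/3.449 = 6.8702.
b = (√(2b))²/2 = 47.2000/2 = 23.6000.
(Check via u − w = 2F/√(2b): u − w = 2.3798, 2F/√(2b) = 2.3798.)

b = 23.6 N·s/m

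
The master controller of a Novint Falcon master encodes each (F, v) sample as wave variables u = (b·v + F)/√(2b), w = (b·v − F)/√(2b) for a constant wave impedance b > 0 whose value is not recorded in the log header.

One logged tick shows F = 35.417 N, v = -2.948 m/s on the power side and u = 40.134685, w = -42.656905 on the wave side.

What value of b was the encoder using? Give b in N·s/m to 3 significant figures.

u + w = -2.522220;  u + w = √(2b)·v, so √(2b) = -2.522220/(-2.948) = 0.855570.
b = (√(2b))²/2 = 0.732000/2 = 0.366000.
(Check via u − w = 2F/√(2b): u − w = 82.791590, 2F/√(2b) = 82.791601.)

b = 0.366 N·s/m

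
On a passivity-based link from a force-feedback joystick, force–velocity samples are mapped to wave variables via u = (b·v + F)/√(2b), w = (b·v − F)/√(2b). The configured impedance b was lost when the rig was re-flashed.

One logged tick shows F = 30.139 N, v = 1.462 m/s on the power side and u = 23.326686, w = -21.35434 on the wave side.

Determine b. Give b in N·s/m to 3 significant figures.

u + w = 1.972346;  u + w = √(2b)·v, so √(2b) = 1.972346/1.462 = 1.349074.
b = (√(2b))²/2 = 1.820000/2 = 0.910000.
(Check via u − w = 2F/√(2b): u − w = 44.681026, 2F/√(2b) = 44.681022.)

b = 0.91 N·s/m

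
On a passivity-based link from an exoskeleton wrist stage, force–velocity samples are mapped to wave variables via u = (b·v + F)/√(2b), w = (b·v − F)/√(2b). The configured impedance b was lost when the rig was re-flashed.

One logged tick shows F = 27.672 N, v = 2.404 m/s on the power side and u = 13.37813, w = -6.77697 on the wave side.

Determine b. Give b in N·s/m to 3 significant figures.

b = 3.77 N·s/m

u + w = 6.6012;  u + w = √(2b)·v, so √(2b) = 6.6012/2.404 = 2.7459.
b = (√(2b))²/2 = 7.5400/2 = 3.7700.
(Check via u − w = 2F/√(2b): u − w = 20.1551, 2F/√(2b) = 20.1551.)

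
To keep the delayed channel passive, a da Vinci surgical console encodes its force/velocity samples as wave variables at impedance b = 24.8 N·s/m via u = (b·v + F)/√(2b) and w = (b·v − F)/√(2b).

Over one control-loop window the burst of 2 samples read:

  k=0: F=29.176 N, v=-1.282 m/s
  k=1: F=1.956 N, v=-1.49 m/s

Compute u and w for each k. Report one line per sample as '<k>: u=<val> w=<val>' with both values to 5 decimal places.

k=0: b·v=24.8×(-1.282)=-31.79360; √(2b)=7.04273; u=(-31.79360+29.176)/7.04273=-0.37167, w=(-31.79360−29.176)/7.04273=-8.65710
k=1: b·v=24.8×(-1.49)=-36.95200; √(2b)=7.04273; u=(-36.95200+1.956)/7.04273=-4.96910, w=(-36.95200−1.956)/7.04273=-5.52456

0: u=-0.37167 w=-8.65710
1: u=-4.96910 w=-5.52456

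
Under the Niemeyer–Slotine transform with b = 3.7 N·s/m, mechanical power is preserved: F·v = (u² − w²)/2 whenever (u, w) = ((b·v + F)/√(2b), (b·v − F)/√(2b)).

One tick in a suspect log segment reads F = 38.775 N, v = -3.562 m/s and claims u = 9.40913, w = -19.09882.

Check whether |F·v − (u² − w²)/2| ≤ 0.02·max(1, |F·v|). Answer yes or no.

yes

F·v = 38.775×(-3.562) = -138.11655 W.
(u² − w²)/2 = (88.53173 − 364.76493)/2 = -138.11660 W.
|Δ| = 0.00005;  2% of max(1, |F·v|) = 2.76233.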